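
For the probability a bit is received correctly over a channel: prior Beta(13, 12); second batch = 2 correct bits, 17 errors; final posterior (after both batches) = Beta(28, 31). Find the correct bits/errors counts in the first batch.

Sequential conjugate updates are equivalent to a single update on the pooled data, so total successes = posterior α − prior α and total failures = posterior β − prior β.
Total across both batches: 28−13=15 correct bits, 31−12=19 errors.
Subtract the second batch: 15−2=13 correct bits and 19−17=2 errors.

13 correct bits and 2 errors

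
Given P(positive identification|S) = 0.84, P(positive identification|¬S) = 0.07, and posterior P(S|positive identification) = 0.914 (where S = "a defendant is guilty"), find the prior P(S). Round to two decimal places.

Bayes' rule in odds form gives O(S|E) = O(S)·[P(E|S)/P(E|¬S)], hence O(S) = O(S|E)/LR.
Posterior odds = 0.914/(1−0.914) = 10.6279. LR = 0.84/0.07 = 12.0000.
Prior odds = 10.6279/12.0000 = 0.8857, so P(S) = 0.8857/(1+0.8857) ≈ 0.47.

P(S) = 0.47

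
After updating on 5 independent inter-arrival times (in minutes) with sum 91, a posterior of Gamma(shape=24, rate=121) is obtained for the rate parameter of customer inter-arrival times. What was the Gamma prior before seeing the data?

Gamma(shape=19, rate=30)

Gamma–exponential conjugacy: posterior shape = α + n, posterior rate = β + Σtᵢ.
So α = 24 − 5 = 19 and β = 121 − 91 = 30.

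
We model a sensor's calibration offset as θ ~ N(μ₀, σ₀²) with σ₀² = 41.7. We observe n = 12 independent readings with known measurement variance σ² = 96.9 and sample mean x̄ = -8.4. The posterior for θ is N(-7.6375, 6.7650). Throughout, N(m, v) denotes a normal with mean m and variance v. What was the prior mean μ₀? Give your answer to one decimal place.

The posterior mean is a precision-weighted average: μ_n = (τ₀μ₀ + τ_data·x̄)/(τ₀+τ_data), with τ₀=1/σ₀² and τ_data=n/σ².
Here τ₀ = 1/41.7 = 0.023981 and τ_data = 12/96.9 = 0.123839, so τ_n = 0.147820.
Rearranging for μ₀: μ₀ = (μ_n·τ_n − τ_data·x̄)/τ₀ = (-7.6375·0.147820 − 0.123839·-8.4) / 0.023981 = -0.088728/0.023981 ≈ -3.7.

μ₀ = -3.7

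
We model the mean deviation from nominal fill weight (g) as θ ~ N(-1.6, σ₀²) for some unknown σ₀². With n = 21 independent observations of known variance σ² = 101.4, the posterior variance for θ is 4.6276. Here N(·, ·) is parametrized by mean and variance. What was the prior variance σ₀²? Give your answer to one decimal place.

σ₀² = 111.2

For the Normal–Normal model with known σ², precisions add: τ_n = τ₀ + n/σ².
So 1/σ₀² = 1/4.6276 − 21/101.4 = 0.216095 − 0.207101 = 0.008994.
Hence σ₀² = 1/0.008994 ≈ 111.2.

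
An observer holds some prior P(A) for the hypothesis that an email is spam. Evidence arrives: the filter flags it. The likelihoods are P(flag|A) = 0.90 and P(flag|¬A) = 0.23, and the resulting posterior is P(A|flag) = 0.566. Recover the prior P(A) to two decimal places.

Bayes' rule in odds form gives O(A|E) = O(A)·[P(E|A)/P(E|¬A)], hence O(A) = O(A|E)/LR.
Posterior odds = 0.566/(1−0.566) = 1.3041. LR = 0.90/0.23 = 3.9130.
Prior odds = 1.3041/3.9130 = 0.3333, so P(A) = 0.3333/(1+0.3333) ≈ 0.25.

P(A) = 0.25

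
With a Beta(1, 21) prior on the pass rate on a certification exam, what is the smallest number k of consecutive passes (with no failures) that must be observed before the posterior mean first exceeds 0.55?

k = 25

After k passes and 0 failures the posterior is Beta(1+k, 21), with mean (1+k)/(1+21+k).
Set (1+k)/(22+k) > 0.55 and solve: k > (0.55·22 − 1)/(1 − 0.55) = 24.667.
The smallest integer exceeding 24.667 is 25.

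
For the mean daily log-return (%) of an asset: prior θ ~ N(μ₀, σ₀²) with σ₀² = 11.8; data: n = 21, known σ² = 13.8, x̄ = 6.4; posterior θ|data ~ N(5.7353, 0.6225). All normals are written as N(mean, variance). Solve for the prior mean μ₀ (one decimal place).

The posterior mean is a precision-weighted average: μ_n = (τ₀μ₀ + τ_data·x̄)/(τ₀+τ_data), with τ₀=1/σ₀² and τ_data=n/σ².
Here τ₀ = 1/11.8 = 0.084746 and τ_data = 21/13.8 = 1.521739, so τ_n = 1.606485.
Rearranging for μ₀: μ₀ = (μ_n·τ_n − τ_data·x̄)/τ₀ = (5.7353·1.606485 − 1.521739·6.4) / 0.084746 = -0.525456/0.084746 ≈ -6.2.

μ₀ = -6.2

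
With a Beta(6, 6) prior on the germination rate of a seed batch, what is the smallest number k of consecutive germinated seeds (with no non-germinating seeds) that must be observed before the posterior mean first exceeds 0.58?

After k germinated seeds and 0 non-germinating seeds the posterior is Beta(6+k, 6), with mean (6+k)/(6+6+k).
Set (6+k)/(12+k) > 0.58 and solve: k > (0.58·12 − 6)/(1 − 0.58) = 2.286.
The smallest integer exceeding 2.286 is 3.

k = 3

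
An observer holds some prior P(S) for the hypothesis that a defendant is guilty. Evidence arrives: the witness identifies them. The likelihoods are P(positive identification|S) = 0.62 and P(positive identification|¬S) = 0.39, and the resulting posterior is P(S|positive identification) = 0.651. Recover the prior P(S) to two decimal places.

P(S) = 0.54

In odds form, posterior odds = prior odds × likelihood ratio, so prior odds = posterior odds ÷ LR.
Posterior odds = 0.651/(1−0.651) = 1.8653. LR = 0.62/0.39 = 1.5897.
Prior odds = 1.8653/1.5897 = 1.1734, so P(S) = 1.1734/(1+1.1734) ≈ 0.54.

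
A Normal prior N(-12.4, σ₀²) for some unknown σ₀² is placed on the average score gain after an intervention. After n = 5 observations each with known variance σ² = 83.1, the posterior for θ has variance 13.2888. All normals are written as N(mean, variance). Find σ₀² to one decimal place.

σ₀² = 66.3

Posterior precision equals prior precision plus data precision: 1/σ_n² = 1/σ₀² + n/σ².
So 1/σ₀² = 1/13.2888 − 5/83.1 = 0.075251 − 0.060168 = 0.015083.
Hence σ₀² = 1/0.015083 ≈ 66.3.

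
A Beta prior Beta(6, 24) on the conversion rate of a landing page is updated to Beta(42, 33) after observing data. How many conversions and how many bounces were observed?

A Beta(a, b) prior with s successes and f failures in binomial data gives a Beta(a+s, b+f) posterior.
Match parameters: s=42−6=36, f=33−24=9.

36 conversions and 9 bounces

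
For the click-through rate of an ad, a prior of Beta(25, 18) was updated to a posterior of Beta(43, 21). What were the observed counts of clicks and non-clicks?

18 clicks and 3 non-clicks

Under Beta–binomial conjugacy the posterior parameters are (a+s, b+f).
So s = 43 − 25 = 18 and f = 21 − 18 = 3.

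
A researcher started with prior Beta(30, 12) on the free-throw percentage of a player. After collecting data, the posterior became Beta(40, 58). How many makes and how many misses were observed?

Under Beta–binomial conjugacy the posterior parameters are (a+s, b+f).
Match parameters: s=40−30=10, f=58−12=46.

10 makes and 46 misses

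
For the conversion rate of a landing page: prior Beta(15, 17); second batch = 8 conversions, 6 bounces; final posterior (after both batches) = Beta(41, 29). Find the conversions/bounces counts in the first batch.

Sequential conjugate updates are equivalent to a single update on the pooled data, so total successes = posterior α − prior α and total failures = posterior β − prior β.
Total across both batches: 41−15=26 conversions, 29−17=12 bounces.
Subtract the second batch: 26−8=18 conversions and 12−6=6 bounces.

18 conversions and 6 bounces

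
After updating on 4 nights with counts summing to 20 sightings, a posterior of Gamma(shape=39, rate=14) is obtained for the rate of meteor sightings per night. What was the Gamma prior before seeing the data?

Gamma(shape=19, rate=10)

Gamma–Poisson conjugacy: posterior shape = α + Σxᵢ, posterior rate = β + n.
So α = 39 − 20 = 19 and β = 14 − 4 = 10.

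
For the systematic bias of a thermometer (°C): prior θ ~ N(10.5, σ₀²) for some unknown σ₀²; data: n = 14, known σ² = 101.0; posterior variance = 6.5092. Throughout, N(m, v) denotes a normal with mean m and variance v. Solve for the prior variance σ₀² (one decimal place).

For the Normal–Normal model with known σ², precisions add: τ_n = τ₀ + n/σ².
So 1/σ₀² = 1/6.5092 − 14/101.0 = 0.153629 − 0.138614 = 0.015015.
Hence σ₀² = 1/0.015015 ≈ 66.6.

σ₀² = 66.6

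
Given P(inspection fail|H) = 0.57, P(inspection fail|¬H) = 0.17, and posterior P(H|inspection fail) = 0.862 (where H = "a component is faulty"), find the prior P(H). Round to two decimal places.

In odds form, posterior odds = prior odds × likelihood ratio, so prior odds = posterior odds ÷ LR.
Posterior odds = 0.862/(1−0.862) = 6.2464. LR = 0.57/0.17 = 3.3529.
Prior odds = 6.2464/3.3529 = 1.8630, so P(H) = 1.8630/(1+1.8630) ≈ 0.65.

P(H) = 0.65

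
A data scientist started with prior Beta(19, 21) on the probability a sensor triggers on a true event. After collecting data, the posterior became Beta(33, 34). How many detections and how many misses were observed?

Under Beta–binomial conjugacy the posterior parameters are (a+s, b+f).
So s = 33 − 19 = 14 and f = 34 − 21 = 13.

14 detections and 13 misses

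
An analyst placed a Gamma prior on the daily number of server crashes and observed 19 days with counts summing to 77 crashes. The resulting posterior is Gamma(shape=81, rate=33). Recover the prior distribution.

Gamma(shape=4, rate=14)

A Gamma(α, β) prior (rate parametrization) on a Poisson rate with n observations summing to S gives posterior Gamma(α+S, β+n).
So α = 81 − 77 = 4 and β = 33 − 19 = 14.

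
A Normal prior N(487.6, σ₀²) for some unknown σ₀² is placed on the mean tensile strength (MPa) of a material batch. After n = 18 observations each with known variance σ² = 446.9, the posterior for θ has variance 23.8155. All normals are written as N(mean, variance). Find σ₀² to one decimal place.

Posterior precision equals prior precision plus data precision: 1/σ_n² = 1/σ₀² + n/σ².
So 1/σ₀² = 1/23.8155 − 18/446.9 = 0.041989 − 0.040277 = 0.001712.
Hence σ₀² = 1/0.001712 ≈ 584.1.

σ₀² = 584.1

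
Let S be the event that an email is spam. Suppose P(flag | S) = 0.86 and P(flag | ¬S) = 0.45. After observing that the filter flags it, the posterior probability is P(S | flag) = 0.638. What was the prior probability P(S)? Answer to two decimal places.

P(S) = 0.48

Bayes' rule in odds form gives O(S|E) = O(S)·[P(E|S)/P(E|¬S)], hence O(S) = O(S|E)/LR.
Posterior odds = 0.638/(1−0.638) = 1.7624. LR = 0.86/0.45 = 1.9111.
Prior odds = 1.7624/1.9111 = 0.9222, so P(S) = 0.9222/(1+0.9222) ≈ 0.48.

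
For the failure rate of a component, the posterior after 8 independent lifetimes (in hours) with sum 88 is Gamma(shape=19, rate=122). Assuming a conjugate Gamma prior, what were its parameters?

For an exponential likelihood with a Gamma(α, β) prior on the rate, n observations with total T give posterior Gamma(α+n, β+T).
So α = 19 − 8 = 11 and β = 122 − 88 = 34.

Gamma(shape=11, rate=34)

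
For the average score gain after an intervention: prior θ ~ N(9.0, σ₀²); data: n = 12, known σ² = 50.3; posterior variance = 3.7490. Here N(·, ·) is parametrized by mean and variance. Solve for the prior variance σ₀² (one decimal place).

σ₀² = 35.5

For the Normal–Normal model with known σ², precisions add: τ_n = τ₀ + n/σ².
So 1/σ₀² = 1/3.7490 − 12/50.3 = 0.266738 − 0.238569 = 0.028169.
Hence σ₀² = 1/0.028169 ≈ 35.5.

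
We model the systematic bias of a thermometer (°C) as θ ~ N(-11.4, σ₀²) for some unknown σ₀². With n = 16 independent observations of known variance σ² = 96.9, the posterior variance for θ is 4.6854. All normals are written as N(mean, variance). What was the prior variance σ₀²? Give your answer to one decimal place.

For the Normal–Normal model with known σ², precisions add: τ_n = τ₀ + n/σ².
So 1/σ₀² = 1/4.6854 − 16/96.9 = 0.213429 − 0.165119 = 0.048310.
Hence σ₀² = 1/0.048310 ≈ 20.7.

σ₀² = 20.7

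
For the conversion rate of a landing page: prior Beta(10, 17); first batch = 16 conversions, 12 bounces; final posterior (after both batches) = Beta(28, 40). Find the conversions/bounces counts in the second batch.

2 conversions and 11 bounces

Because Beta–binomial updating is additive in the counts, the combined data contributed (α_post−α_prior, β_post−β_prior) successes and failures.
Total across both batches: 28−10=18 conversions, 40−17=23 bounces.
Subtract the first batch: 18−16=2 conversions and 23−12=11 bounces.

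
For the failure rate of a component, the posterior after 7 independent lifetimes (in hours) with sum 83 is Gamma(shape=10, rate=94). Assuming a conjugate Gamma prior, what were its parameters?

For an exponential likelihood with a Gamma(α, β) prior on the rate, n observations with total T give posterior Gamma(α+n, β+T).
So α = 10 − 7 = 3 and β = 94 − 83 = 11.

Gamma(shape=3, rate=11)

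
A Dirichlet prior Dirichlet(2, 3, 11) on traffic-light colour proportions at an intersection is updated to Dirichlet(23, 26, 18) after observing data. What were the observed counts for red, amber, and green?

For a Dirichlet(α) prior with multinomial counts c, the posterior is Dirichlet(α + c) componentwise.
Counts are posterior − prior componentwise: 23−2=21, 26−3=23, 18−11=7.

counts (21, 23, 7)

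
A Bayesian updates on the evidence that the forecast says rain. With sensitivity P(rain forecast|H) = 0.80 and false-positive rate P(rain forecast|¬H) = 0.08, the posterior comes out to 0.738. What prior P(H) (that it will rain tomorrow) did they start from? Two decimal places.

P(H) = 0.22

Bayes' rule in odds form gives O(H|E) = O(H)·[P(E|H)/P(E|¬H)], hence O(H) = O(H|E)/LR.
Posterior odds = 0.738/(1−0.738) = 2.8168. LR = 0.80/0.08 = 10.0000.
Prior odds = 2.8168/10.0000 = 0.2817, so P(H) = 0.2817/(1+0.2817) ≈ 0.22.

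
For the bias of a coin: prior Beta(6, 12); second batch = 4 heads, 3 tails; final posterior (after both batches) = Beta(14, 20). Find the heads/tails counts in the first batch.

Because Beta–binomial updating is additive in the counts, the combined data contributed (α_post−α_prior, β_post−β_prior) successes and failures.
Total across both batches: 14−6=8 heads, 20−12=8 tails.
Subtract the second batch: 8−4=4 heads and 8−3=5 tails.

4 heads and 5 tails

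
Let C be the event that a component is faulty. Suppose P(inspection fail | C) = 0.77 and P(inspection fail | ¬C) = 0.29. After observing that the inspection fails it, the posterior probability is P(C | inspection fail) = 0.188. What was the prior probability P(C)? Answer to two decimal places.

In odds form, posterior odds = prior odds × likelihood ratio, so prior odds = posterior odds ÷ LR.
Posterior odds = 0.188/(1−0.188) = 0.2315. LR = 0.77/0.29 = 2.6552.
Prior odds = 0.2315/2.6552 = 0.0872, so P(C) = 0.0872/(1+0.0872) ≈ 0.08.

P(C) = 0.08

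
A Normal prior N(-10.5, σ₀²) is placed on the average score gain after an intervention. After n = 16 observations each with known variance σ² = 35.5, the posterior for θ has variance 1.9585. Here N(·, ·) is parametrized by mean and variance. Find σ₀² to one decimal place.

Posterior precision equals prior precision plus data precision: 1/σ_n² = 1/σ₀² + n/σ².
So 1/σ₀² = 1/1.9585 − 16/35.5 = 0.510595 − 0.450704 = 0.059891.
Hence σ₀² = 1/0.059891 ≈ 16.7.

σ₀² = 16.7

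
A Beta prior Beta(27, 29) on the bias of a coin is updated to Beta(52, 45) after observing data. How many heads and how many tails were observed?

Beta is conjugate to the binomial likelihood: posterior = Beta(α+s, β+f).
Match parameters: s=52−27=25, f=45−29=16.

25 heads and 16 tails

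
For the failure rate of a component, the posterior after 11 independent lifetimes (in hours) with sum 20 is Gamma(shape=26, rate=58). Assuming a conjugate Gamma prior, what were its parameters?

Gamma–exponential conjugacy: posterior shape = α + n, posterior rate = β + Σtᵢ.
So α = 26 − 11 = 15 and β = 58 − 20 = 38.

Gamma(shape=15, rate=38)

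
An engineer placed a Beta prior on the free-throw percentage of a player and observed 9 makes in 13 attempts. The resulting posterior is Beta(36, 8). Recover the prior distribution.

Beta(27, 4)

Beta is conjugate to the binomial likelihood: posterior = Beta(α+s, β+f).
So α = 36 − 9 = 27 and β = 8 − 4 = 4.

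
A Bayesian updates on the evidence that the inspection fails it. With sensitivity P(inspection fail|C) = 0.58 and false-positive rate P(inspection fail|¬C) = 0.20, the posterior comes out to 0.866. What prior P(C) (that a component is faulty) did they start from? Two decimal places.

In odds form, posterior odds = prior odds × likelihood ratio, so prior odds = posterior odds ÷ LR.
Posterior odds = 0.866/(1−0.866) = 6.4627. LR = 0.58/0.20 = 2.9000.
Prior odds = 6.4627/2.9000 = 2.2285, so P(C) = 2.2285/(1+2.2285) ≈ 0.69.

P(C) = 0.69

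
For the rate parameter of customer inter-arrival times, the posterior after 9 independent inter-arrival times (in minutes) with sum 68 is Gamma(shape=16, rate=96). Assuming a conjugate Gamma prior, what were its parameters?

For an exponential likelihood with a Gamma(α, β) prior on the rate, n observations with total T give posterior Gamma(α+n, β+T).
So α = 16 − 9 = 7 and β = 96 − 68 = 28.

Gamma(shape=7, rate=28)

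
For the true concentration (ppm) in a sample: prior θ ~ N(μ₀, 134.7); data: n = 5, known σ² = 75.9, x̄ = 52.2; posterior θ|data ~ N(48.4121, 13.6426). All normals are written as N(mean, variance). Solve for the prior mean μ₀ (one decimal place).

μ₀ = 14.8

The posterior mean is a precision-weighted average: μ_n = (τ₀μ₀ + τ_data·x̄)/(τ₀+τ_data), with τ₀=1/σ₀² and τ_data=n/σ².
Here τ₀ = 1/134.7 = 0.007424 and τ_data = 5/75.9 = 0.065876, so τ_n = 0.073300.
Rearranging for μ₀: μ₀ = (μ_n·τ_n − τ_data·x̄)/τ₀ = (48.4121·0.073300 − 0.065876·52.2) / 0.007424 = 0.109880/0.007424 ≈ 14.8.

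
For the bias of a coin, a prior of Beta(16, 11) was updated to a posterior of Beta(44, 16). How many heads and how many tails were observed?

Under Beta–binomial conjugacy the posterior parameters are (a+s, b+f).
Match parameters: s=44−16=28, f=16−11=5.

28 heads and 5 tails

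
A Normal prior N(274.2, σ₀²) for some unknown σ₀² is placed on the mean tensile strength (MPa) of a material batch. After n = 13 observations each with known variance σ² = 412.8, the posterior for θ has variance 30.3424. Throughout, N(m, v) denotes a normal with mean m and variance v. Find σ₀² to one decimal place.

For the Normal–Normal model with known σ², precisions add: τ_n = τ₀ + n/σ².
So 1/σ₀² = 1/30.3424 − 13/412.8 = 0.032957 − 0.031492 = 0.001465.
Hence σ₀² = 1/0.001465 ≈ 682.6.

σ₀² = 682.6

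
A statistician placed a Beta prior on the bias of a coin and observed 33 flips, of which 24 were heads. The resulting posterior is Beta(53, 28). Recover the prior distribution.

Beta(29, 19)

Under Beta–binomial conjugacy the posterior parameters are (a+s, b+f).
So a = 53 − 24 = 29 and b = 28 − 9 = 19.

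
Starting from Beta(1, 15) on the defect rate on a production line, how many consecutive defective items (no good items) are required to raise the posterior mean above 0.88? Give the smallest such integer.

After k defective items and 0 good items the posterior is Beta(1+k, 15), with mean (1+k)/(1+15+k).
Set (1+k)/(16+k) > 0.88 and solve: k > (0.88·16 − 1)/(1 − 0.88) = 109.000.
The smallest integer exceeding 109.000 is 110.

k = 110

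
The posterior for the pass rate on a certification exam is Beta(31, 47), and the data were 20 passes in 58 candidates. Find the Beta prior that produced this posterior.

Under Beta–binomial conjugacy the posterior parameters are (a+s, b+f).
So a = 31 − 20 = 11 and b = 47 − 38 = 9.

Beta(11, 9)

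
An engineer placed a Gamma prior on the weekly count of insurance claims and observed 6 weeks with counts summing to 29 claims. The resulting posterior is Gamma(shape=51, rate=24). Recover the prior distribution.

Gamma(shape=22, rate=18)

Gamma–Poisson conjugacy: posterior shape = α + Σxᵢ, posterior rate = β + n.
So α = 51 − 29 = 22 and β = 24 − 6 = 18.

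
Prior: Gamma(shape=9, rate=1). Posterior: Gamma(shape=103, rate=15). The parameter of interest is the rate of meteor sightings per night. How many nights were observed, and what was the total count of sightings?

n = 14 nights with total 94 sightings

A Gamma(α, β) prior (rate parametrization) on a Poisson rate with n observations summing to S gives posterior Gamma(α+S, β+n).
Matching: Σxᵢ = 103 − 9 = 94 and n = 15 − 1 = 14.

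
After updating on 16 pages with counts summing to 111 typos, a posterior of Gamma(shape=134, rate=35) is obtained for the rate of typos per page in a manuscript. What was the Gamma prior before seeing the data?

Gamma(shape=23, rate=19)

Gamma–Poisson conjugacy: posterior shape = α + Σxᵢ, posterior rate = β + n.
So α = 134 − 111 = 23 and β = 35 − 16 = 19.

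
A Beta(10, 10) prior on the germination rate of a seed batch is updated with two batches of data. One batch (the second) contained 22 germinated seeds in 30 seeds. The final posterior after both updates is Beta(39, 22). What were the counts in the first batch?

Because Beta–binomial updating is additive in the counts, the combined data contributed (α_post−α_prior, β_post−β_prior) successes and failures.
Total across both batches: 39−10=29 germinated seeds, 22−10=12 non-germinating seeds.
Subtract the second batch: 29−22=7 germinated seeds and 12−8=4 non-germinating seeds.

7 germinated seeds and 4 non-germinating seeds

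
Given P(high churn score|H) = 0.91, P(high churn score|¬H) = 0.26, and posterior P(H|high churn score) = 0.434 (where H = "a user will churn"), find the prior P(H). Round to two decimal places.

P(H) = 0.18

Bayes' rule in odds form gives O(H|E) = O(H)·[P(E|H)/P(E|¬H)], hence O(H) = O(H|E)/LR.
Posterior odds = 0.434/(1−0.434) = 0.7668. LR = 0.91/0.26 = 3.5000.
Prior odds = 0.7668/3.5000 = 0.2191, so P(H) = 0.2191/(1+0.2191) ≈ 0.18.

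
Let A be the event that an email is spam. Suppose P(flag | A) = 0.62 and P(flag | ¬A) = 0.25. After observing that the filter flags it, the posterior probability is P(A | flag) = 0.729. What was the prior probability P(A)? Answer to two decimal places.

In odds form, posterior odds = prior odds × likelihood ratio, so prior odds = posterior odds ÷ LR.
Posterior odds = 0.729/(1−0.729) = 2.6900. LR = 0.62/0.25 = 2.4800.
Prior odds = 2.6900/2.4800 = 1.0847, so P(A) = 1.0847/(1+1.0847) ≈ 0.52.

P(A) = 0.52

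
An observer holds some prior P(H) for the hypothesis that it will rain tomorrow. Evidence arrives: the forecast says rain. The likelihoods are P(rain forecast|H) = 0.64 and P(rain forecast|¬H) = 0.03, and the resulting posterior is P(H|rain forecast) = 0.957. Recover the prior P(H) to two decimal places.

In odds form, posterior odds = prior odds × likelihood ratio, so prior odds = posterior odds ÷ LR.
Posterior odds = 0.957/(1−0.957) = 22.2558. LR = 0.64/0.03 = 21.3333.
Prior odds = 22.2558/21.3333 = 1.0432, so P(H) = 1.0432/(1+1.0432) ≈ 0.51.

P(H) = 0.51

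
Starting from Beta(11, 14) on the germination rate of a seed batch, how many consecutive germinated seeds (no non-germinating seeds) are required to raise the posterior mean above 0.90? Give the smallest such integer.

After k germinated seeds and 0 non-germinating seeds the posterior is Beta(11+k, 14), with mean (11+k)/(11+14+k).
Set (11+k)/(25+k) > 0.90 and solve: k > (0.90·25 − 11)/(1 − 0.90) = 115.000.
The smallest integer exceeding 115.000 is 116, and checking k=116: (127)/(141) = 0.9007 > 0.90.

k = 116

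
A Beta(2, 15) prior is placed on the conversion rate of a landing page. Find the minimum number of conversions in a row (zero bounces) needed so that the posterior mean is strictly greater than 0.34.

After k conversions and 0 bounces the posterior is Beta(2+k, 15), with mean (2+k)/(2+15+k).
Set (2+k)/(17+k) > 0.34 and solve: k > (0.34·17 − 2)/(1 − 0.34) = 5.727.
The smallest integer exceeding 5.727 is 6.

k = 6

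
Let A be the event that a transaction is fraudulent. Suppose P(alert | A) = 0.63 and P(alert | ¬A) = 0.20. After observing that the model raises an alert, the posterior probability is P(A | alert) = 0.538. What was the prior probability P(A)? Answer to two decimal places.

In odds form, posterior odds = prior odds × likelihood ratio, so prior odds = posterior odds ÷ LR.
Posterior odds = 0.538/(1−0.538) = 1.1645. LR = 0.63/0.20 = 3.1500.
Prior odds = 1.1645/3.1500 = 0.3697, so P(A) = 0.3697/(1+0.3697) ≈ 0.27.

P(A) = 0.27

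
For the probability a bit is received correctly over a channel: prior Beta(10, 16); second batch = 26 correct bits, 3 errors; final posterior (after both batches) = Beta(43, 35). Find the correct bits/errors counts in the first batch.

Because Beta–binomial updating is additive in the counts, the combined data contributed (α_post−α_prior, β_post−β_prior) successes and failures.
Total across both batches: 43−10=33 correct bits, 35−16=19 errors.
Subtract the second batch: 33−26=7 correct bits and 19−3=16 errors.

7 correct bits and 16 errors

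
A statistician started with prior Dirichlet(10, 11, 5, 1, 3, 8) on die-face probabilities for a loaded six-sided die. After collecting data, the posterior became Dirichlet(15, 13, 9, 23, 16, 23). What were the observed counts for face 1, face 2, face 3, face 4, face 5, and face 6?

counts (5, 2, 4, 22, 13, 15)

For a Dirichlet(α) prior with multinomial counts c, the posterior is Dirichlet(α + c) componentwise.
Counts are posterior − prior componentwise: 15−10=5, 13−11=2, 9−5=4, 23−1=22, 16−3=13, 23−8=15.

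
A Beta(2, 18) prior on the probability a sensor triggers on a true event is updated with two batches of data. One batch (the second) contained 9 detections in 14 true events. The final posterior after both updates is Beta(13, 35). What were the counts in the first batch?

2 detections and 12 misses

Because Beta–binomial updating is additive in the counts, the combined data contributed (α_post−α_prior, β_post−β_prior) successes and failures.
Total across both batches: 13−2=11 detections, 35−18=17 misses.
Subtract the second batch: 11−9=2 detections and 17−5=12 misses.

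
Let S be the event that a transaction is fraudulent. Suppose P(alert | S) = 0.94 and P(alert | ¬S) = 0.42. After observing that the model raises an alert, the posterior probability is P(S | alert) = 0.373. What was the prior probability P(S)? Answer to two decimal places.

P(S) = 0.21

Bayes' rule in odds form gives O(S|E) = O(S)·[P(E|S)/P(E|¬S)], hence O(S) = O(S|E)/LR.
Posterior odds = 0.373/(1−0.373) = 0.5949. LR = 0.94/0.42 = 2.2381.
Prior odds = 0.5949/2.2381 = 0.2658, so P(S) = 0.2658/(1+0.2658) ≈ 0.21.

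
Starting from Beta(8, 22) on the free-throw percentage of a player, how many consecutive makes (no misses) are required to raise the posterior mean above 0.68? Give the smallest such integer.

After k makes and 0 misses the posterior is Beta(8+k, 22), with mean (8+k)/(8+22+k).
Set (8+k)/(30+k) > 0.68 and solve: k > (0.68·30 − 8)/(1 − 0.68) = 38.750.
The smallest integer exceeding 38.750 is 39, and checking k=39: (47)/(69) = 0.6812 > 0.68.

k = 39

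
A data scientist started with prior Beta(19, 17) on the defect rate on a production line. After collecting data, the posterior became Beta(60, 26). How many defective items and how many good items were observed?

41 defective items and 9 good items

Under Beta–binomial conjugacy the posterior parameters are (a+s, b+f).
So s = 60 − 19 = 41 and f = 26 − 17 = 9.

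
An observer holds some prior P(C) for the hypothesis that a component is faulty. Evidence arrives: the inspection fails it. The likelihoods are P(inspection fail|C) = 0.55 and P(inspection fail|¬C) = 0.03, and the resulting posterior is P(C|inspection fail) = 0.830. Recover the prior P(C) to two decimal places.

In odds form, posterior odds = prior odds × likelihood ratio, so prior odds = posterior odds ÷ LR.
Posterior odds = 0.830/(1−0.830) = 4.8824. LR = 0.55/0.03 = 18.3333.
Prior odds = 4.8824/18.3333 = 0.2663, so P(C) = 0.2663/(1+0.2663) ≈ 0.21.

P(C) = 0.21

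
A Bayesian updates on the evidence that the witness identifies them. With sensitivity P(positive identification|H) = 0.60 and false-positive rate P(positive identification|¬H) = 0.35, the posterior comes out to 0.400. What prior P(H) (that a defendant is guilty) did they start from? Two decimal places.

P(H) = 0.28

In odds form, posterior odds = prior odds × likelihood ratio, so prior odds = posterior odds ÷ LR.
Posterior odds = 0.400/(1−0.400) = 0.6667. LR = 0.60/0.35 = 1.7143.
Prior odds = 0.6667/1.7143 = 0.3889, so P(H) = 0.3889/(1+0.3889) ≈ 0.28.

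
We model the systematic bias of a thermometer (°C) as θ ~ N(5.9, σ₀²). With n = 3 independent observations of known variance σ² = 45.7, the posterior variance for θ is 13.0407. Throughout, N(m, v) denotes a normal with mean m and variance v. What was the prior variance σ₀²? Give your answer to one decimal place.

For the Normal–Normal model with known σ², precisions add: τ_n = τ₀ + n/σ².
So 1/σ₀² = 1/13.0407 − 3/45.7 = 0.076683 − 0.065646 = 0.011037.
Hence σ₀² = 1/0.011037 ≈ 90.6.

σ₀² = 90.6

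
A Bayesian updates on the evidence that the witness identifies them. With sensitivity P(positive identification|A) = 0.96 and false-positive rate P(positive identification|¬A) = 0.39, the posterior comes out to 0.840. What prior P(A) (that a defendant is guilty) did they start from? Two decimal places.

P(A) = 0.68

Bayes' rule in odds form gives O(A|E) = O(A)·[P(E|A)/P(E|¬A)], hence O(A) = O(A|E)/LR.
Posterior odds = 0.840/(1−0.840) = 5.2500. LR = 0.96/0.39 = 2.4615.
Prior odds = 5.2500/2.4615 = 2.1328, so P(A) = 2.1328/(1+2.1328) ≈ 0.68.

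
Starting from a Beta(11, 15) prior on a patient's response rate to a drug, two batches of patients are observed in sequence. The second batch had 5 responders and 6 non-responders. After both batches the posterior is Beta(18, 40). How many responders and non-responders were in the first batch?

2 responders and 19 non-responders

Sequential conjugate updates are equivalent to a single update on the pooled data, so total successes = posterior α − prior α and total failures = posterior β − prior β.
Total across both batches: 18−11=7 responders, 40−15=25 non-responders.
Subtract the second batch: 7−5=2 responders and 25−6=19 non-responders.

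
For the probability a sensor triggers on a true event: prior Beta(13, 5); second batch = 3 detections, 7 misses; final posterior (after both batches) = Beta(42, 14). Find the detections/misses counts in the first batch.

26 detections and 2 misses

Because Beta–binomial updating is additive in the counts, the combined data contributed (α_post−α_prior, β_post−β_prior) successes and failures.
Total across both batches: 42−13=29 detections, 14−5=9 misses.
Subtract the second batch: 29−3=26 detections and 9−7=2 misses.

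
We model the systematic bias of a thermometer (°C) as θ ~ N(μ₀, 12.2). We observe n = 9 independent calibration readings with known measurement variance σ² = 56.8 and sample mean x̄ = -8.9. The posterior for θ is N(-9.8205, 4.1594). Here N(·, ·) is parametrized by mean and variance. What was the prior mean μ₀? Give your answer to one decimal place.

μ₀ = -11.6

With known observation variance, the Normal–Normal posterior has precision τ_n = τ₀ + n/σ² and mean μ_n = (τ₀μ₀ + (n/σ²)x̄)/τ_n.
Here τ₀ = 1/12.2 = 0.081967 and τ_data = 9/56.8 = 0.158451, so τ_n = 0.240418.
Rearranging for μ₀: μ₀ = (μ_n·τ_n − τ_data·x̄)/τ₀ = (-9.8205·0.240418 − 0.158451·-8.9) / 0.081967 = -0.950811/0.081967 ≈ -11.6.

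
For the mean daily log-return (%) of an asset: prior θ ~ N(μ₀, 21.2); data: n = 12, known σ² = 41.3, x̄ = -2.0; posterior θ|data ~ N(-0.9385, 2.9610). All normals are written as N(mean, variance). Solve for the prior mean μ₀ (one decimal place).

μ₀ = 5.6

The posterior mean is a precision-weighted average: μ_n = (τ₀μ₀ + τ_data·x̄)/(τ₀+τ_data), with τ₀=1/σ₀² and τ_data=n/σ².
Here τ₀ = 1/21.2 = 0.047170 and τ_data = 12/41.3 = 0.290557, so τ_n = 0.337727.
Rearranging for μ₀: μ₀ = (μ_n·τ_n − τ_data·x̄)/τ₀ = (-0.9385·0.337727 − 0.290557·-2.0) / 0.047170 = 0.264157/0.047170 ≈ 5.6.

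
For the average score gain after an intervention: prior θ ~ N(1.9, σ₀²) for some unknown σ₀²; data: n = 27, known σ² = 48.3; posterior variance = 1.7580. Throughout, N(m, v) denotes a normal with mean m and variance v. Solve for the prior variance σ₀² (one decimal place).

σ₀² = 101.8

Posterior precision equals prior precision plus data precision: 1/σ_n² = 1/σ₀² + n/σ².
So 1/σ₀² = 1/1.7580 − 27/48.3 = 0.568828 − 0.559006 = 0.009822.
Hence σ₀² = 1/0.009822 ≈ 101.8.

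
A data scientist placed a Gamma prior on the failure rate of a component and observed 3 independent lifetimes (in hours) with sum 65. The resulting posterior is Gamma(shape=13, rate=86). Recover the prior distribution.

Gamma–exponential conjugacy: posterior shape = α + n, posterior rate = β + Σtᵢ.
So α = 13 − 3 = 10 and β = 86 − 65 = 21.

Gamma(shape=10, rate=21)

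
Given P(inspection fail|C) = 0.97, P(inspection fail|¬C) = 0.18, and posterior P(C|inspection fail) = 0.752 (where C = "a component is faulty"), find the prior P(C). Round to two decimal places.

P(C) = 0.36

In odds form, posterior odds = prior odds × likelihood ratio, so prior odds = posterior odds ÷ LR.
Posterior odds = 0.752/(1−0.752) = 3.0323. LR = 0.97/0.18 = 5.3889.
Prior odds = 3.0323/5.3889 = 0.5627, so P(C) = 0.5627/(1+0.5627) ≈ 0.36.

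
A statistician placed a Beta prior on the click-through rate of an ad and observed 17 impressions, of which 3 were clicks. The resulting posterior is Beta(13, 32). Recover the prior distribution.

Beta(10, 18)

A Beta(a, b) prior with s successes and f failures in binomial data gives a Beta(a+s, b+f) posterior.
So a = 13 − 3 = 10 and b = 32 − 14 = 18.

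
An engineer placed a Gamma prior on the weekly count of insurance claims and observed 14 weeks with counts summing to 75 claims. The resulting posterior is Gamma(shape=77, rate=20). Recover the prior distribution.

Gamma(shape=2, rate=6)

Gamma–Poisson conjugacy: posterior shape = α + Σxᵢ, posterior rate = β + n.
So α = 77 − 75 = 2 and β = 20 − 14 = 6.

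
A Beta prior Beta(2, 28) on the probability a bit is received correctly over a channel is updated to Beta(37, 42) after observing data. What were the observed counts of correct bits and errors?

35 correct bits and 14 errors

Beta is conjugate to the binomial likelihood: posterior = Beta(α+s, β+f).
So s = 37 − 2 = 35 and f = 42 − 28 = 14.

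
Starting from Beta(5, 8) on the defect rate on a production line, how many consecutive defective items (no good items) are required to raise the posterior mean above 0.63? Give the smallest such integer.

k = 9

After k defective items and 0 good items the posterior is Beta(5+k, 8), with mean (5+k)/(5+8+k).
Set (5+k)/(13+k) > 0.63 and solve: k > (0.63·13 − 5)/(1 − 0.63) = 8.622.
The smallest integer exceeding 8.622 is 9, and checking k=9: (14)/(22) = 0.6364 > 0.63.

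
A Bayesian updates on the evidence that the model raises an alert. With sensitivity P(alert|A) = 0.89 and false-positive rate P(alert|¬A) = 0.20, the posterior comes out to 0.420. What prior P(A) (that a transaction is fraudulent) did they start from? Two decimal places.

P(A) = 0.14

Bayes' rule in odds form gives O(A|E) = O(A)·[P(E|A)/P(E|¬A)], hence O(A) = O(A|E)/LR.
Posterior odds = 0.420/(1−0.420) = 0.7241. LR = 0.89/0.20 = 4.4500.
Prior odds = 0.7241/4.4500 = 0.1627, so P(A) = 0.1627/(1+0.1627) ≈ 0.14.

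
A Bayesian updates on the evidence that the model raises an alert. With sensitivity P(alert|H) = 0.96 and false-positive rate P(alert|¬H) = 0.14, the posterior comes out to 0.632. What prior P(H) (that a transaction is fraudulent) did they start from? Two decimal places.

P(H) = 0.20

Bayes' rule in odds form gives O(H|E) = O(H)·[P(E|H)/P(E|¬H)], hence O(H) = O(H|E)/LR.
Posterior odds = 0.632/(1−0.632) = 1.7174. LR = 0.96/0.14 = 6.8571.
Prior odds = 1.7174/6.8571 = 0.2505, so P(H) = 0.2505/(1+0.2505) ≈ 0.20.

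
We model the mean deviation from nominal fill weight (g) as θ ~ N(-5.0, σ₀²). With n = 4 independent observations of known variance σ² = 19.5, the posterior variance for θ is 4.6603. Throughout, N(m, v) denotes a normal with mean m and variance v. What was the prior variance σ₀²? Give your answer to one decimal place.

Posterior precision equals prior precision plus data precision: 1/σ_n² = 1/σ₀² + n/σ².
So 1/σ₀² = 1/4.6603 − 4/19.5 = 0.214578 − 0.205128 = 0.009450.
Hence σ₀² = 1/0.009450 ≈ 105.8.

σ₀² = 105.8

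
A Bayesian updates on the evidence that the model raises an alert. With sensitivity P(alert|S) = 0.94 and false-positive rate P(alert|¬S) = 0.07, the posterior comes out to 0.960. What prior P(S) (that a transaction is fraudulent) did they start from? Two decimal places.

P(S) = 0.64

In odds form, posterior odds = prior odds × likelihood ratio, so prior odds = posterior odds ÷ LR.
Posterior odds = 0.960/(1−0.960) = 24.0000. LR = 0.94/0.07 = 13.4286.
Prior odds = 24.0000/13.4286 = 1.7872, so P(S) = 1.7872/(1+1.7872) ≈ 0.64.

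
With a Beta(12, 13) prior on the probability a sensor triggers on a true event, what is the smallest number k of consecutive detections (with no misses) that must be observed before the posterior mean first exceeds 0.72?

k = 22

After k detections and 0 misses the posterior is Beta(12+k, 13), with mean (12+k)/(12+13+k).
Set (12+k)/(25+k) > 0.72 and solve: k > (0.72·25 − 12)/(1 − 0.72) = 21.429.
The smallest integer exceeding 21.429 is 22.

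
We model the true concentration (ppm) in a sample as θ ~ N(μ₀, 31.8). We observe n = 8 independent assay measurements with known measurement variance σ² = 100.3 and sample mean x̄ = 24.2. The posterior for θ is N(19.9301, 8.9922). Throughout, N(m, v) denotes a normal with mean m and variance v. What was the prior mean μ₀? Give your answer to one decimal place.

With known observation variance, the Normal–Normal posterior has precision τ_n = τ₀ + n/σ² and mean μ_n = (τ₀μ₀ + (n/σ²)x̄)/τ_n.
Here τ₀ = 1/31.8 = 0.031447 and τ_data = 8/100.3 = 0.079761, so τ_n = 0.111208.
Rearranging for μ₀: μ₀ = (μ_n·τ_n − τ_data·x̄)/τ₀ = (19.9301·0.111208 − 0.079761·24.2) / 0.031447 = 0.286170/0.031447 ≈ 9.1.

μ₀ = 9.1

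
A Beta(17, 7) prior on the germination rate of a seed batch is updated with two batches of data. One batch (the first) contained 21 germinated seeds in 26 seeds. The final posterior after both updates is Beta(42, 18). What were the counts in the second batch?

4 germinated seeds and 6 non-germinating seeds

Because Beta–binomial updating is additive in the counts, the combined data contributed (α_post−α_prior, β_post−β_prior) successes and failures.
Total across both batches: 42−17=25 germinated seeds, 18−7=11 non-germinating seeds.
Subtract the first batch: 25−21=4 germinated seeds and 11−5=6 non-germinating seeds.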